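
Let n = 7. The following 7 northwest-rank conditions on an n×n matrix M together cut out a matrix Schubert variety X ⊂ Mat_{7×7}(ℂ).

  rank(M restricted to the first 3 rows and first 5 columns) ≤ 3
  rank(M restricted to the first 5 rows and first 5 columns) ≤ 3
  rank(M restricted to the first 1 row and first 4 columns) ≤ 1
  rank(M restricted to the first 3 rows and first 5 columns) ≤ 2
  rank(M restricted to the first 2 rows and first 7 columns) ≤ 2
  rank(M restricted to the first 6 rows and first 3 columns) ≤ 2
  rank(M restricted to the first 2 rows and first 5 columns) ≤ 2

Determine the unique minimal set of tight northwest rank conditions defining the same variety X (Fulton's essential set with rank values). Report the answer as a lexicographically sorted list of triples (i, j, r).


The tightest implied rank at each (i,j), from the 7 conditions:

  i=1: 1, 1, 1, 1, 1, 1, 1
  i=2: 1, 2, 2, 2, 2, 2, 2
  i=3: 1, 2, 2, 2, 2, 3, 3
  i=4: 1, 2, 2, 3, 3, 4, 4
  i=5: 1, 2, 2, 3, 3, 4, 5
  i=6: 1, 2, 2, 3, 4, 5, 6
  i=7: 1, 2, 3, 4, 5, 6, 7

second differences of R give the permutation w = (1, 2, 6, 4, 7, 5, 3).

Fulton essential set (3 of the 7 Rothe cells):

[(3, 5, 2), (5, 5, 3), (6, 3, 2)]


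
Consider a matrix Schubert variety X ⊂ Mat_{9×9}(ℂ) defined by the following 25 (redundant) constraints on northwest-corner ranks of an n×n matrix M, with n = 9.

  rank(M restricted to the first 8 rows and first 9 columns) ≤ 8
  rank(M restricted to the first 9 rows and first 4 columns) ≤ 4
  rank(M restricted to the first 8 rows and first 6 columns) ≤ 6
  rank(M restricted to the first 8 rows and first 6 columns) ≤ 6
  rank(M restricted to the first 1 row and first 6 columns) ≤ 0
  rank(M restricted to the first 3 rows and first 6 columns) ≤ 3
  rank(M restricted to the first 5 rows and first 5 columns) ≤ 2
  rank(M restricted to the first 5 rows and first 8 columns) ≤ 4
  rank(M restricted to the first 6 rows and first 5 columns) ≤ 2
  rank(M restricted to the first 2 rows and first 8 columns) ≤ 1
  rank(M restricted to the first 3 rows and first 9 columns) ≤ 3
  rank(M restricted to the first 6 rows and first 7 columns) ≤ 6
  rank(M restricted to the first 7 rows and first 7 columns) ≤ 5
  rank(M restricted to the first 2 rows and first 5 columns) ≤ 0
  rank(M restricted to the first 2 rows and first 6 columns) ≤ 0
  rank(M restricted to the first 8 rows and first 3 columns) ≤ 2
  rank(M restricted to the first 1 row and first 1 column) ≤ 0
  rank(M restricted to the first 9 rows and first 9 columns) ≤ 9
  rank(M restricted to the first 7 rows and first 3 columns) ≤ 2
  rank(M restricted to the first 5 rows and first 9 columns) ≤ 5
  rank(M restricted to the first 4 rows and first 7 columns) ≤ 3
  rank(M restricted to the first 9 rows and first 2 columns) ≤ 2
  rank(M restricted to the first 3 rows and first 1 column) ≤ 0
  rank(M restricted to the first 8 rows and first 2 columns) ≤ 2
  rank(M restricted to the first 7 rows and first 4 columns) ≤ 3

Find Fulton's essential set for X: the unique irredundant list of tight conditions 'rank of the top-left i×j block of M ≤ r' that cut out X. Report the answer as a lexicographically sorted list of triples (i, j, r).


Rank table r_w(9×9) implied by the 25 constraints:

  row 1: 0, 0, 0, 0, 0, 0, 1, 1, 1
  row 2: 0, 0, 0, 0, 0, 0, 1, 1, 2
  row 3: 0, 1, 1, 1, 1, 1, 2, 2, 3
  row 4: 1, 2, 2, 2, 2, 2, 3, 3, 4
  row 5: 1, 2, 2, 2, 2, 3, 4, 4, 5
  row 6: 1, 2, 2, 2, 2, 3, 4, 5, 6
  row 7: 1, 2, 2, 3, 3, 4, 5, 6, 7
  row 8: 1, 2, 2, 3, 4, 5, 6, 7, 8
  row 9: 1, 2, 3, 4, 5, 6, 7, 8, 9

hence w(1..9) = (7, 9, 2, 1, 6, 8, 4, 5, 3).

ℓ(w)=22; the 5 essential cells (i,j,r):

[(2, 6, 0), (2, 8, 1), (3, 1, 0), (6, 5, 2), (8, 3, 2)]


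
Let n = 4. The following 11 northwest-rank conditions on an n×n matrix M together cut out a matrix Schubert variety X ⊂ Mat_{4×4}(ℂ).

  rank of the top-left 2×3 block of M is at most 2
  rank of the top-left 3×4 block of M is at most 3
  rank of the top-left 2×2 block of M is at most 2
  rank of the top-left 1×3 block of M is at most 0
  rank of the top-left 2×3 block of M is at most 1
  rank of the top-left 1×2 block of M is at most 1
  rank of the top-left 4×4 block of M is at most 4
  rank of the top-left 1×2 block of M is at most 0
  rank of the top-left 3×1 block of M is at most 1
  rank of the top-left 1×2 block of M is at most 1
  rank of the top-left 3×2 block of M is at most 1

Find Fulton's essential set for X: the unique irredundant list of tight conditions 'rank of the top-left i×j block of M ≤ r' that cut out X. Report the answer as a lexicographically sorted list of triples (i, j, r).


Recovering R(i,j) via the rank-extension bound from the 11 conditions:

  R[1]: 0  0  0  1
  R[2]: 1  1  1  2
  R[3]: 1  1  2  3
  R[4]: 1  2  3  4

reading off 1-entries of Δ²R: w = (4, 1, 3, 2).

D(w) has 4 cells with 2 SE-corners; essential set:

[(1, 3, 0), (3, 2, 1)]


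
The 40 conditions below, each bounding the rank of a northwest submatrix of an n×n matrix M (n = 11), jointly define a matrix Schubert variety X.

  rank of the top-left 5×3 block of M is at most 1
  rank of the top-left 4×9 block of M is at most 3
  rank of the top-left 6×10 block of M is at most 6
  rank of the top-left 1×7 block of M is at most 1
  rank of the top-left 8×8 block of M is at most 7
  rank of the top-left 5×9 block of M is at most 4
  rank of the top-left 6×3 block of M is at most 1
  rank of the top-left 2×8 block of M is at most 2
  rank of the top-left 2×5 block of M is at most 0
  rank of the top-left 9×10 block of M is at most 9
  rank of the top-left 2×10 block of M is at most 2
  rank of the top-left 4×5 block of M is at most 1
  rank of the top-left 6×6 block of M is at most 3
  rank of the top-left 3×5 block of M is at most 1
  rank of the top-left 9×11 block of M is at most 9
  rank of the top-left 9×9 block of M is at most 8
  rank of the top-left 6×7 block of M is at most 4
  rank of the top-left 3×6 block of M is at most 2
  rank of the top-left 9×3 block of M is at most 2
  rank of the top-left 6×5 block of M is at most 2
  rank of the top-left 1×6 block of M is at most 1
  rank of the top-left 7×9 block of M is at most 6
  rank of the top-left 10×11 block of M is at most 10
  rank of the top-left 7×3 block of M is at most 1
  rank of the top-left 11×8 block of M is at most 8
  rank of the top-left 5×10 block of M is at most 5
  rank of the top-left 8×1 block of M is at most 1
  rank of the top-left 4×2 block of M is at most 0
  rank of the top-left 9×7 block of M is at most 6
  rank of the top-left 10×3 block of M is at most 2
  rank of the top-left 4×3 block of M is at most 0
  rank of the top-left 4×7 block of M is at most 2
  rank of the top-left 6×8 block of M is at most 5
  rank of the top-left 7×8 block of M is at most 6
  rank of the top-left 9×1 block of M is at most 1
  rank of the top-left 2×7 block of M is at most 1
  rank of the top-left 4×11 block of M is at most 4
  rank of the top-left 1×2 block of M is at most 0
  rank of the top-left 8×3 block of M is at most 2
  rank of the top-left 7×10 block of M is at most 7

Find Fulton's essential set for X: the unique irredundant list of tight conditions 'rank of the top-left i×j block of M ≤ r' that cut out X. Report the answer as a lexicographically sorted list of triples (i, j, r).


Propagating the 40 rank bounds to every northwest block:

  0 0 0 0 0 1 1 1 1 1 1
  0 0 0 0 0 1 1 2 2 2 2
  0 0 0 1 1 2 2 3 3 3 3
  0 0 0 1 1 2 2 3 3 4 4
  1 1 1 2 2 3 3 4 4 5 5
  1 1 1 2 2 3 4 5 5 6 6
  1 1 1 2 3 4 5 6 6 7 7
  1 2 2 3 4 5 6 7 7 8 8
  1 2 2 3 4 5 6 7 8 9 9
  1 2 2 3 4 5 6 7 8 9 10
  1 2 3 4 5 6 7 8 9 10 11

so w = (6, 8, 4, 10, 1, 7, 5, 2, 9, 11, 3).

ℓ(w)=27; the 9 essential cells (i,j,r):

[(2, 5, 0), (2, 7, 1), (4, 3, 0), (4, 5, 1), (4, 7, 2), (4, 9, 3), (6, 5, 2), (7, 3, 1), (10, 3, 2)]


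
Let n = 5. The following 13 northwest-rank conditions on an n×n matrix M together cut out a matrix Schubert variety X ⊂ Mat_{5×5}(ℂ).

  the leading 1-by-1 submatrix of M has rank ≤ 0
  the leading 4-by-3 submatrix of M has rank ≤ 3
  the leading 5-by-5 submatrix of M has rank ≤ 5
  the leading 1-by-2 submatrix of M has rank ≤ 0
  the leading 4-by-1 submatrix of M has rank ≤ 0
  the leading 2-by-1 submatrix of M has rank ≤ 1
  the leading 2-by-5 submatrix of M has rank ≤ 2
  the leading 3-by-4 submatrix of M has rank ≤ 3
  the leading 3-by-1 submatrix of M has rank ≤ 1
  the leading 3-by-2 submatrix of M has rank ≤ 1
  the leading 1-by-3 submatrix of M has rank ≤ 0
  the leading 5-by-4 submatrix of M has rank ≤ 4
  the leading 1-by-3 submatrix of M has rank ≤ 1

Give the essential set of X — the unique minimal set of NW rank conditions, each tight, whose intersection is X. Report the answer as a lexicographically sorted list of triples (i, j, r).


Computing R[i][j] = min implied NW-rank bound (n=5, 13 conditions):

  i=1: 0 | 0 | 0 | 1 | 1
  i=2: 0 | 1 | 1 | 2 | 2
  i=3: 0 | 1 | 2 | 3 | 3
  i=4: 0 | 1 | 2 | 3 | 4
  i=5: 1 | 2 | 3 | 4 | 5

hence w(1..5) = (4, 2, 3, 5, 1).

ℓ(w)=6; the 2 essential cells (i,j,r):

[(1, 3, 0), (4, 1, 0)]


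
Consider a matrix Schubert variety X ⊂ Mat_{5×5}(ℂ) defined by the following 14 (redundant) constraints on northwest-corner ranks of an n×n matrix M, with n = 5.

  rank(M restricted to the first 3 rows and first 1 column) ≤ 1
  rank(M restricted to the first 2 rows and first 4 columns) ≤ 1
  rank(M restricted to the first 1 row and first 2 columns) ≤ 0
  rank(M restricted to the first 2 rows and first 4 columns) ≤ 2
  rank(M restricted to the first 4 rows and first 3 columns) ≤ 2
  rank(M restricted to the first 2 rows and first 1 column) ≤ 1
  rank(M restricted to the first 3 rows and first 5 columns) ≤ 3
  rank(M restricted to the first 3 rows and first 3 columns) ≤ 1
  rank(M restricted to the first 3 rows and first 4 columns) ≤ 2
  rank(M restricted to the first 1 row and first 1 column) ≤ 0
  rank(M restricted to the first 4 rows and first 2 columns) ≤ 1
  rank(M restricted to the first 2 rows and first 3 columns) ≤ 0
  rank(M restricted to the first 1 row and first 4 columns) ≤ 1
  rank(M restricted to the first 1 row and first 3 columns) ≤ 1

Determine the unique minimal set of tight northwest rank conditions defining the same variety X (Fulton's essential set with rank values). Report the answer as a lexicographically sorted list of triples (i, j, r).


Rank table r_w(5×5) implied by the 14 constraints:

  R[1]: 0 | 0 | 0 | 1 | 1
  R[2]: 0 | 0 | 0 | 1 | 2
  R[3]: 1 | 1 | 1 | 2 | 3
  R[4]: 1 | 1 | 2 | 3 | 4
  R[5]: 1 | 2 | 3 | 4 | 5

so w = (4, 5, 1, 3, 2).

D(w) has 7 cells with 2 SE-corners; essential set:

[(2, 3, 0), (4, 2, 1)]


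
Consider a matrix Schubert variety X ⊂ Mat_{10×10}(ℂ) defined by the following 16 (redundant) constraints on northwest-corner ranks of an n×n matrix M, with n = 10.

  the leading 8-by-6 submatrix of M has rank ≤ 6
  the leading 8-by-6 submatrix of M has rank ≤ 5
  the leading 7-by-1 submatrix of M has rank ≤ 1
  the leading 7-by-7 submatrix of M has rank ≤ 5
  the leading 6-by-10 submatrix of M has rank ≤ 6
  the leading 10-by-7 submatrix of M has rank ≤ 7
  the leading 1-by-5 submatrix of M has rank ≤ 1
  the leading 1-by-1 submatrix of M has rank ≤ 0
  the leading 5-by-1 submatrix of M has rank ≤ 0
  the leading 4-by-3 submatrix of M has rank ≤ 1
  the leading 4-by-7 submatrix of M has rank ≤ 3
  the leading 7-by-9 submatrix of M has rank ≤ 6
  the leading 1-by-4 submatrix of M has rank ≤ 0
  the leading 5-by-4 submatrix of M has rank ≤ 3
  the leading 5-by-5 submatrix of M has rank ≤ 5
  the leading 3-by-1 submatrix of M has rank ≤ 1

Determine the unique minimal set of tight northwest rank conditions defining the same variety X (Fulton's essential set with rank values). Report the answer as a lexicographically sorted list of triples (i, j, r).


Recovering R(i,j) via the rank-extension bound from the 16 conditions:

  0, 0, 0, 0, 1, 1, 1, 1, 1, 1
  0, 1, 1, 1, 2, 2, 2, 2, 2, 2
  0, 1, 1, 2, 3, 3, 3, 3, 3, 3
  0, 1, 1, 2, 3, 3, 3, 4, 4, 4
  0, 1, 2, 3, 4, 4, 4, 5, 5, 5
  1, 2, 3, 4, 5, 5, 5, 6, 6, 6
  1, 2, 3, 4, 5, 5, 5, 6, 6, 7
  1, 2, 3, 4, 5, 5, 6, 7, 7, 8
  1, 2, 3, 4, 5, 6, 7, 8, 8, 9
  1, 2, 3, 4, 5, 6, 7, 8, 9, 10

the unique w with this rank table is (5, 2, 4, 8, 3, 1, 10, 7, 6, 9).

ℓ(w)=16; the 7 essential cells (i,j,r):

[(1, 4, 0), (4, 3, 1), (4, 7, 3), (5, 1, 0), (7, 7, 5), (7, 9, 6), (8, 6, 5)]


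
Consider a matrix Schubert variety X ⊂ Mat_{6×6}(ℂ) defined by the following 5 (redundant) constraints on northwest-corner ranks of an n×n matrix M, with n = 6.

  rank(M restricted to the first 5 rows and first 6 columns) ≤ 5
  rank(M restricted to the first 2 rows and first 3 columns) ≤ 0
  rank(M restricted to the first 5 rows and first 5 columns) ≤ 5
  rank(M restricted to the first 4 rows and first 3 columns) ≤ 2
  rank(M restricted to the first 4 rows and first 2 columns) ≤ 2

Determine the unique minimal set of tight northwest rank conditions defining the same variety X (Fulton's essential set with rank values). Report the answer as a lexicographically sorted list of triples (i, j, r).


Recovering R(i,j) via the rank-extension bound from the 5 conditions:

  0 | 0 | 0 | 1 | 1 | 1
  0 | 0 | 0 | 1 | 2 | 2
  1 | 1 | 1 | 2 | 3 | 3
  1 | 2 | 2 | 3 | 4 | 4
  1 | 2 | 3 | 4 | 5 | 5
  1 | 2 | 3 | 4 | 5 | 6

reading off 1-entries of Δ²R: w = (4, 5, 1, 2, 3, 6).

|D(w)|=6, |Ess(w)|=1:

[(2, 3, 0)]


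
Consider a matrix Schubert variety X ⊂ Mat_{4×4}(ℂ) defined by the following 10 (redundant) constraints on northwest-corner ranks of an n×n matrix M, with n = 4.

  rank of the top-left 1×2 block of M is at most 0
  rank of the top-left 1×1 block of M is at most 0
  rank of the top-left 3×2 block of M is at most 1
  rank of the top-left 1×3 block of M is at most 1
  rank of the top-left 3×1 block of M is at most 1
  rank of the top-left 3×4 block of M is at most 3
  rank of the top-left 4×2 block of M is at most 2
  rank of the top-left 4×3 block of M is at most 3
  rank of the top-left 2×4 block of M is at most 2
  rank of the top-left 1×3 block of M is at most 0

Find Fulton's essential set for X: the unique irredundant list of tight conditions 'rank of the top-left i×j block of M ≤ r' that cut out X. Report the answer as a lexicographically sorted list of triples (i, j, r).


Rank table r_w(4×4) implied by the 10 constraints:

  R[1]: 0 | 0 | 0 | 1
  R[2]: 1 | 1 | 1 | 2
  R[3]: 1 | 1 | 2 | 3
  R[4]: 1 | 2 | 3 | 4

so w = (4, 1, 3, 2).

Fulton essential set (2 of the 4 Rothe cells):

[(1, 3, 0), (3, 2, 1)]


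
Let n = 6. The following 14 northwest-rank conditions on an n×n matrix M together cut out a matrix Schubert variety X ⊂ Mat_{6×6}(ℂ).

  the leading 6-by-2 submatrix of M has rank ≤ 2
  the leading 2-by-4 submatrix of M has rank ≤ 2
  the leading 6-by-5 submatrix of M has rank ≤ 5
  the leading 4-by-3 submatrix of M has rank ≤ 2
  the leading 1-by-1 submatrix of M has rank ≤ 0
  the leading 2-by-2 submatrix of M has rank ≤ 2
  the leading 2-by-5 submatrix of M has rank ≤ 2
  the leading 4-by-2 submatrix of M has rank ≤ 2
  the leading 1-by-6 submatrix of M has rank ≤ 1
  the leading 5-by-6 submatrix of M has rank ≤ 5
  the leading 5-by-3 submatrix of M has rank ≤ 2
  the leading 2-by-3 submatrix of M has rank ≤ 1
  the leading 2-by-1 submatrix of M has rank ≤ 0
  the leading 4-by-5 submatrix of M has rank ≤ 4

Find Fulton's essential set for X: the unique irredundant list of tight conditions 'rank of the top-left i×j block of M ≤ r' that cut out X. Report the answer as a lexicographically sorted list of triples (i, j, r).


Computing R[i][j] = min implied NW-rank bound (n=6, 14 conditions):

  0 1 1 1 1 1
  0 1 1 2 2 2
  1 2 2 3 3 3
  1 2 2 3 4 4
  1 2 2 3 4 5
  1 2 3 4 5 6

so w = (2, 4, 1, 5, 6, 3).

3 SE-corners of the 5-cell Rothe diagram give Ess(w):

[(2, 1, 0), (2, 3, 1), (5, 3, 2)]


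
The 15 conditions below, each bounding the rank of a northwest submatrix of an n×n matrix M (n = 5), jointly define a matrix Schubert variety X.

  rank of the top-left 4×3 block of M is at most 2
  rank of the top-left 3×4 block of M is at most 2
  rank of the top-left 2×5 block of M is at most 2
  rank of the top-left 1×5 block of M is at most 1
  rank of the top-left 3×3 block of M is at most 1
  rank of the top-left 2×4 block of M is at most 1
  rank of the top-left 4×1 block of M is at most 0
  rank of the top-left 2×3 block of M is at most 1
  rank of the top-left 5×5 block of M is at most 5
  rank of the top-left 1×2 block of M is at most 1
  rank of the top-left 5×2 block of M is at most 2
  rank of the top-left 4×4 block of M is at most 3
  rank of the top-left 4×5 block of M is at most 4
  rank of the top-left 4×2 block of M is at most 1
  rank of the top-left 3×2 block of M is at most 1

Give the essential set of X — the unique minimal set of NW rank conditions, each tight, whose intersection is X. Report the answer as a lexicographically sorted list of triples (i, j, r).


Propagating the 15 rank bounds to every northwest block:

  R[1]: 0 | 1 | 1 | 1 | 1
  R[2]: 0 | 1 | 1 | 1 | 2
  R[3]: 0 | 1 | 1 | 2 | 3
  R[4]: 0 | 1 | 2 | 3 | 4
  R[5]: 1 | 2 | 3 | 4 | 5

the unique w with this rank table is (2, 5, 4, 3, 1).

D(w) has 7 cells with 3 SE-corners; essential set:

[(2, 4, 1), (3, 3, 1), (4, 1, 0)]


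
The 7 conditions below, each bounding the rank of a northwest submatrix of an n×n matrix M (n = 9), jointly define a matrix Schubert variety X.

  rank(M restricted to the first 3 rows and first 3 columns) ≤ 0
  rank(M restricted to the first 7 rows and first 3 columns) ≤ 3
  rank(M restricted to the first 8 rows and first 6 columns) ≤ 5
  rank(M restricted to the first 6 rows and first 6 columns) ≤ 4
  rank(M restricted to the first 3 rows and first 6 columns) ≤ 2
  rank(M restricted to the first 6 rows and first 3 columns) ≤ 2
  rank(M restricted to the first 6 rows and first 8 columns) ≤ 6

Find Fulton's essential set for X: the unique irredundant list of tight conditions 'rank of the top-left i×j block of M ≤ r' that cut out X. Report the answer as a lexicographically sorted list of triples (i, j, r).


Reconstructing r_w from the 7 given conditions:

  R[1]: 0, 0, 0, 1, 1, 1, 1, 1, 1
  R[2]: 0, 0, 0, 1, 2, 2, 2, 2, 2
  R[3]: 0, 0, 0, 1, 2, 2, 3, 3, 3
  R[4]: 1, 1, 1, 2, 3, 3, 4, 4, 4
  R[5]: 1, 2, 2, 3, 4, 4, 5, 5, 5
  R[6]: 1, 2, 2, 3, 4, 4, 5, 6, 6
  R[7]: 1, 2, 3, 4, 5, 5, 6, 7, 7
  R[8]: 1, 2, 3, 4, 5, 5, 6, 7, 8
  R[9]: 1, 2, 3, 4, 5, 6, 7, 8, 9

reading off 1-entries of Δ²R: w = (4, 5, 7, 1, 2, 8, 3, 9, 6).

ℓ(w)=13; the 5 essential cells (i,j,r):

[(3, 3, 0), (3, 6, 2), (6, 3, 2), (6, 6, 4), (8, 6, 5)]


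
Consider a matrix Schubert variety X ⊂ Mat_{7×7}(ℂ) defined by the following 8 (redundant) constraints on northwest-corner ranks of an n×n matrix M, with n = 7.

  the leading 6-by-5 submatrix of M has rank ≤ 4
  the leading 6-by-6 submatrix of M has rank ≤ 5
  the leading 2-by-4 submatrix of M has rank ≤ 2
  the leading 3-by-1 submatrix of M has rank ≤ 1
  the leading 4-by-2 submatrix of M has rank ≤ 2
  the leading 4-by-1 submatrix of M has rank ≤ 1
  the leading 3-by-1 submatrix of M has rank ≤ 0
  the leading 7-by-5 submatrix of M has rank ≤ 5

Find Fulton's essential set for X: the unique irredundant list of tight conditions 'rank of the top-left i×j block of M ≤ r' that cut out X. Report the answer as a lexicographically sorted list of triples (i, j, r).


Recovering R(i,j) via the rank-extension bound from the 8 conditions:

  R[1]: 0, 1, 1, 1, 1, 1, 1
  R[2]: 0, 1, 2, 2, 2, 2, 2
  R[3]: 0, 1, 2, 3, 3, 3, 3
  R[4]: 1, 2, 3, 4, 4, 4, 4
  R[5]: 1, 2, 3, 4, 4, 5, 5
  R[6]: 1, 2, 3, 4, 4, 5, 6
  R[7]: 1, 2, 3, 4, 5, 6, 7

giving w = (2, 3, 4, 1, 6, 7, 5) via Δ²R.

Rothe diagram D(w) (5 cells), 2 SE-corners (essential conditions):

[(3, 1, 0), (6, 5, 4)]


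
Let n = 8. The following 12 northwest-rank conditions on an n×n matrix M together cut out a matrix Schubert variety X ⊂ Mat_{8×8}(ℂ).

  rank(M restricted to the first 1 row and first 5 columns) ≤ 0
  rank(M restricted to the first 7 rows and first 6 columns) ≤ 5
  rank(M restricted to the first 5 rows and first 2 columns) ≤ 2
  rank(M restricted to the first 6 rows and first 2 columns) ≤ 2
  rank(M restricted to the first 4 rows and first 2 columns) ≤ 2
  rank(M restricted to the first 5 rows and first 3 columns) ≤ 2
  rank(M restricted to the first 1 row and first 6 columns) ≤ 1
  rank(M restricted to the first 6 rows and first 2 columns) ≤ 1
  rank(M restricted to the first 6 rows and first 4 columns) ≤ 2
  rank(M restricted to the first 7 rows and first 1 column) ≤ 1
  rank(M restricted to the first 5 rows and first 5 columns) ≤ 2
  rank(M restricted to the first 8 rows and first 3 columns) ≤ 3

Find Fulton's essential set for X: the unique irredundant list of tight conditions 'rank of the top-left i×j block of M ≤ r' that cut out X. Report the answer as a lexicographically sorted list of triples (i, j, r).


Propagating the 12 rank bounds to every northwest block:

  R[1]: 0 | 0 | 0 | 0 | 0 | 1 | 1 | 1
  R[2]: 1 | 1 | 1 | 1 | 1 | 2 | 2 | 2
  R[3]: 1 | 1 | 2 | 2 | 2 | 3 | 3 | 3
  R[4]: 1 | 1 | 2 | 2 | 2 | 3 | 4 | 4
  R[5]: 1 | 1 | 2 | 2 | 2 | 3 | 4 | 5
  R[6]: 1 | 1 | 2 | 2 | 3 | 4 | 5 | 6
  R[7]: 1 | 2 | 3 | 3 | 4 | 5 | 6 | 7
  R[8]: 1 | 2 | 3 | 4 | 5 | 6 | 7 | 8

so w = (6, 1, 3, 7, 8, 5, 2, 4).

Fulton essential set (4 of the 14 Rothe cells):

[(1, 5, 0), (5, 5, 2), (6, 2, 1), (6, 4, 2)]


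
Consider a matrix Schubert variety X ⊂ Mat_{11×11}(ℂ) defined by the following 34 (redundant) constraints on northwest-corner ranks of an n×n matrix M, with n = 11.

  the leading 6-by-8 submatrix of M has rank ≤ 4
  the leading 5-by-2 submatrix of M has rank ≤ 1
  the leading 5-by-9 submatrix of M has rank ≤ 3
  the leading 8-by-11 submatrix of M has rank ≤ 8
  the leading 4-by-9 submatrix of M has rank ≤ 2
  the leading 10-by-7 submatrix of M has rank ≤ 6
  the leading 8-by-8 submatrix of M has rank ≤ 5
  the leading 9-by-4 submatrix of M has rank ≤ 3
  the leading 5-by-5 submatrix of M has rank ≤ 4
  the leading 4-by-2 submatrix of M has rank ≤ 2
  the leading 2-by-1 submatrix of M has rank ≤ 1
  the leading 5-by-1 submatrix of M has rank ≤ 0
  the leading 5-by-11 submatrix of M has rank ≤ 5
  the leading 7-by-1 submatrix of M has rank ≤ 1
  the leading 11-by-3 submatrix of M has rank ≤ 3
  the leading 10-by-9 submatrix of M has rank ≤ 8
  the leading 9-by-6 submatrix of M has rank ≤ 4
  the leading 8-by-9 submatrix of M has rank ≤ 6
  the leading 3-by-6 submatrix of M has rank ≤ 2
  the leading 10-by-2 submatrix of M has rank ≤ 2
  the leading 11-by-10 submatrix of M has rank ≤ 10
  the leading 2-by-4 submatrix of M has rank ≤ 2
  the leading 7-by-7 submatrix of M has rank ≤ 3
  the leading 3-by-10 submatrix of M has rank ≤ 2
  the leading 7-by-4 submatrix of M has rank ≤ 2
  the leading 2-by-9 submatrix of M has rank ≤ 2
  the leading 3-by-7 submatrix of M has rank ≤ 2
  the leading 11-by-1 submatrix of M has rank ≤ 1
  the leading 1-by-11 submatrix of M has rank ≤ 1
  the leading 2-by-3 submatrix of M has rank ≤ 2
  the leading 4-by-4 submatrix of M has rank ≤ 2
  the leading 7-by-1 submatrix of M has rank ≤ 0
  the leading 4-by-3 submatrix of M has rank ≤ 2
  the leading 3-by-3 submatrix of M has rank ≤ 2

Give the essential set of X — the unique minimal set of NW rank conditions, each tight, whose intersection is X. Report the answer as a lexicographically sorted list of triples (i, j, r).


Recovering R(i,j) via the rank-extension bound from the 34 conditions:

  row 1: 0, 1, 1, 1, 1, 1, 1, 1, 1, 1, 1
  row 2: 0, 1, 2, 2, 2, 2, 2, 2, 2, 2, 2
  row 3: 0, 1, 2, 2, 2, 2, 2, 2, 2, 2, 3
  row 4: 0, 1, 2, 2, 2, 2, 2, 2, 2, 3, 4
  row 5: 0, 1, 2, 2, 3, 3, 3, 3, 3, 4, 5
  row 6: 0, 1, 2, 2, 3, 3, 3, 4, 4, 5, 6
  row 7: 0, 1, 2, 2, 3, 3, 3, 4, 5, 6, 7
  row 8: 1, 2, 3, 3, 4, 4, 4, 5, 6, 7, 8
  row 9: 1, 2, 3, 3, 4, 4, 5, 6, 7, 8, 9
  row 10: 1, 2, 3, 4, 5, 5, 6, 7, 8, 9, 10
  row 11: 1, 2, 3, 4, 5, 6, 7, 8, 9, 10, 11

reading off 1-entries of Δ²R: w = (2, 3, 11, 10, 5, 8, 9, 1, 7, 4, 6).

Fulton essential set (7 of the 29 Rothe cells):

[(3, 10, 2), (4, 9, 2), (7, 1, 0), (7, 4, 2), (7, 7, 3), (9, 4, 3), (9, 6, 4)]


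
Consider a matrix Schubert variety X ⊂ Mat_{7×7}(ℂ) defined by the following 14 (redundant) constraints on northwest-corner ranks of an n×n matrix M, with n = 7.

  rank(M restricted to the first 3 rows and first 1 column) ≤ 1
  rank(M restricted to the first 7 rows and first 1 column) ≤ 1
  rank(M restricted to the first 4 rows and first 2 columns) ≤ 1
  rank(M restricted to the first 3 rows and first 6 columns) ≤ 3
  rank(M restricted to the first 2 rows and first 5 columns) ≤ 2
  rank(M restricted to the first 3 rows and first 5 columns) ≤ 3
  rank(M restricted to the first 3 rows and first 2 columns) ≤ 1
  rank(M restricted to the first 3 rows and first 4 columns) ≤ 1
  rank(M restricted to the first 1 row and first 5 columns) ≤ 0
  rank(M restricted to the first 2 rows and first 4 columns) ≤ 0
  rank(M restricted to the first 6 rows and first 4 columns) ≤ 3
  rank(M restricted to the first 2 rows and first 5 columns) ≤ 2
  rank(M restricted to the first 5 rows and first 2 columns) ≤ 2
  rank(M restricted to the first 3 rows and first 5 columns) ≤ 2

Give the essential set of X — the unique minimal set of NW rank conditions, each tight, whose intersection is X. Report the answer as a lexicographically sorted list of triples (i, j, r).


Propagating the 14 rank bounds to every northwest block:

  row 1: 0  0  0  0  0  1  1
  row 2: 0  0  0  0  1  2  2
  row 3: 1  1  1  1  2  3  3
  row 4: 1  1  2  2  3  4  4
  row 5: 1  2  3  3  4  5  5
  row 6: 1  2  3  3  4  5  6
  row 7: 1  2  3  4  5  6  7

second differences of R give the permutation w = (6, 5, 1, 3, 2, 7, 4).

4 SE-corners of the 11-cell Rothe diagram give Ess(w):

[(1, 5, 0), (2, 4, 0), (4, 2, 1), (6, 4, 3)]


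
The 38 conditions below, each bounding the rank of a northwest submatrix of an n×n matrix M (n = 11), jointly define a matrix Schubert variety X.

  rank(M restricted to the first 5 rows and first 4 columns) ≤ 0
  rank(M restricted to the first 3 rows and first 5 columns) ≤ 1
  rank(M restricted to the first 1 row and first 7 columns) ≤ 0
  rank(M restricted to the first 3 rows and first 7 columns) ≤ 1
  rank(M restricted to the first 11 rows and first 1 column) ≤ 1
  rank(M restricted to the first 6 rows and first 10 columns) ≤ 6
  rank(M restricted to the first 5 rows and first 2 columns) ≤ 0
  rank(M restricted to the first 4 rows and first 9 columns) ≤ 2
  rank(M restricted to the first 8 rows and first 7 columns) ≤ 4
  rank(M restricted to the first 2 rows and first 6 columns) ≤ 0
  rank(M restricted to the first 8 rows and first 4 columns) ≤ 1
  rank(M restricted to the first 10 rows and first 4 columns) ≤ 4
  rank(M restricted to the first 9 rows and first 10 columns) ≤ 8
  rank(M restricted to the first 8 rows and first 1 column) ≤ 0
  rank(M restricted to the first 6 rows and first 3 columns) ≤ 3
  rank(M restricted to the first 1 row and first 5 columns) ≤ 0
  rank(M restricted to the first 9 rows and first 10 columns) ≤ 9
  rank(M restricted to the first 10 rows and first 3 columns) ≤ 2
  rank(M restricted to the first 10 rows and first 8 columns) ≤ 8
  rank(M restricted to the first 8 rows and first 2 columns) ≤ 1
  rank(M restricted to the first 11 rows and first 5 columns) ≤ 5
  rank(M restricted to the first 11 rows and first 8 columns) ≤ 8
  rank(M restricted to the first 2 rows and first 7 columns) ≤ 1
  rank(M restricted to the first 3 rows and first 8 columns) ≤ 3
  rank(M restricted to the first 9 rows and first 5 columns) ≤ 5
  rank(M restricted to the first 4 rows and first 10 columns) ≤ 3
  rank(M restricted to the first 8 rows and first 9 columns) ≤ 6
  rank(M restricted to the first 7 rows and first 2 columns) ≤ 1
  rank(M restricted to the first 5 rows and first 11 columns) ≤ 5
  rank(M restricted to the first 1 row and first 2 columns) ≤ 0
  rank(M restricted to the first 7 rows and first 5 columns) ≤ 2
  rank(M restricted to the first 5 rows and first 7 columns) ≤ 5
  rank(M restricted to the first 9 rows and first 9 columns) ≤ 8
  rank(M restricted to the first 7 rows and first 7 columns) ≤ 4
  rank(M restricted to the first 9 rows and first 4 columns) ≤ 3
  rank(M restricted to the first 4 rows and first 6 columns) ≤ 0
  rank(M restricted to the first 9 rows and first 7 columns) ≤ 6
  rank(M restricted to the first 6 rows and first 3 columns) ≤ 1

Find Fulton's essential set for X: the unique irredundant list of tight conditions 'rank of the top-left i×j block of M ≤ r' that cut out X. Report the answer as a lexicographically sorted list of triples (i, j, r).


Reconstructing r_w from the 38 given conditions:

  i=1: 0 | 0 | 0 | 0 | 0 | 0 | 0 | 1 | 1 | 1 | 1
  i=2: 0 | 0 | 0 | 0 | 0 | 0 | 1 | 2 | 2 | 2 | 2
  i=3: 0 | 0 | 0 | 0 | 0 | 0 | 1 | 2 | 2 | 3 | 3
  i=4: 0 | 0 | 0 | 0 | 0 | 0 | 1 | 2 | 2 | 3 | 4
  i=5: 0 | 0 | 0 | 0 | 1 | 1 | 2 | 3 | 3 | 4 | 5
  i=6: 0 | 1 | 1 | 1 | 2 | 2 | 3 | 4 | 4 | 5 | 6
  i=7: 0 | 1 | 1 | 1 | 2 | 3 | 4 | 5 | 5 | 6 | 7
  i=8: 0 | 1 | 1 | 1 | 2 | 3 | 4 | 5 | 6 | 7 | 8
  i=9: 1 | 2 | 2 | 2 | 3 | 4 | 5 | 6 | 7 | 8 | 9
  i=10: 1 | 2 | 2 | 3 | 4 | 5 | 6 | 7 | 8 | 9 | 10
  i=11: 1 | 2 | 3 | 4 | 5 | 6 | 7 | 8 | 9 | 10 | 11

so w = (8, 7, 10, 11, 5, 2, 6, 9, 1, 4, 3).

|D(w)|=39, |Ess(w)|=7:

[(1, 7, 0), (4, 6, 0), (4, 9, 2), (5, 4, 0), (8, 1, 0), (8, 4, 1), (10, 3, 2)]


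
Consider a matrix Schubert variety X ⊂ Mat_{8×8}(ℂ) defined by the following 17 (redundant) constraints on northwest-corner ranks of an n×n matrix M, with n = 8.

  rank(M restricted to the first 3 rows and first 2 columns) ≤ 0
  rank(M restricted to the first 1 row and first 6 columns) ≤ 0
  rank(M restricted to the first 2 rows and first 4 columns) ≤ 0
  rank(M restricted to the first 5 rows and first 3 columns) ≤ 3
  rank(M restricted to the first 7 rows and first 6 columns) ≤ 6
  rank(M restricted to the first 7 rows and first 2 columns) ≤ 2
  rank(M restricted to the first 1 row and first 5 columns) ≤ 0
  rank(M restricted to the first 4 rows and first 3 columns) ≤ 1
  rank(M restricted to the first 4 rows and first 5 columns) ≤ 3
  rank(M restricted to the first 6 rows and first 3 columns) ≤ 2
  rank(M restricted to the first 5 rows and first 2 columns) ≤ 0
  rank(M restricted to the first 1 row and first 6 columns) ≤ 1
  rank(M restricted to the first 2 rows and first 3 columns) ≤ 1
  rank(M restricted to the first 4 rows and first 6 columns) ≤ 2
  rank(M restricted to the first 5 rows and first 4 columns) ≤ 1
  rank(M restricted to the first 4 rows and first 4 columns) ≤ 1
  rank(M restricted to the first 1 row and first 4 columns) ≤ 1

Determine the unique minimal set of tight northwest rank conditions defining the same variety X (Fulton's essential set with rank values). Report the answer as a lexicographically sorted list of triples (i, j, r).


Propagating the 17 rank bounds to every northwest block:

  0 0 0 0 0 0 1 1
  0 0 0 0 1 1 2 2
  0 0 1 1 2 2 3 3
  0 0 1 1 2 2 3 4
  0 0 1 1 2 3 4 5
  1 1 2 2 3 4 5 6
  1 2 3 3 4 5 6 7
  1 2 3 4 5 6 7 8

second differences of R give the permutation w = (7, 5, 3, 8, 6, 1, 2, 4).

Fulton essential set (5 of the 19 Rothe cells):

[(1, 6, 0), (2, 4, 0), (4, 6, 2), (5, 2, 0), (5, 4, 1)]


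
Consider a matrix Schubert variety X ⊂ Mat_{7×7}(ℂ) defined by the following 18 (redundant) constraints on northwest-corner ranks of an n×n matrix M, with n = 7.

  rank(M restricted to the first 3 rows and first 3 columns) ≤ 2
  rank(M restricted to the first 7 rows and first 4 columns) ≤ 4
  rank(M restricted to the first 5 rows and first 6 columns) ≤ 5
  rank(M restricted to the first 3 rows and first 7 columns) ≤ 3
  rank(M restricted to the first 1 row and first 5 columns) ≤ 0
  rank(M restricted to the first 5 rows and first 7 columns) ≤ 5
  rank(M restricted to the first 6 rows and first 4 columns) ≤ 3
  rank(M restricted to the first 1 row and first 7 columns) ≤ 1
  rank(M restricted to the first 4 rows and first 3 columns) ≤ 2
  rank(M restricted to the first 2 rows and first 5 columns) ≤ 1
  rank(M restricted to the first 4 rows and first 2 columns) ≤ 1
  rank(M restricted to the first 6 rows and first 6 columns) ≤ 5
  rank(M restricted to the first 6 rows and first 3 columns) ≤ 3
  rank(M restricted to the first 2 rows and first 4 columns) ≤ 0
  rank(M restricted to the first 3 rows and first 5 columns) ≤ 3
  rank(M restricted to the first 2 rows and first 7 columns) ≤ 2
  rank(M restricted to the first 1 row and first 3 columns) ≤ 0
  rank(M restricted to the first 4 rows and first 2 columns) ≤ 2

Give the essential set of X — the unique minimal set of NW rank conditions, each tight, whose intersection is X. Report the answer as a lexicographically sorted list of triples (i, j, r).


Propagating the 18 rank bounds to every northwest block:

  0, 0, 0, 0, 0, 1, 1
  0, 0, 0, 0, 1, 2, 2
  1, 1, 1, 1, 2, 3, 3
  1, 1, 2, 2, 3, 4, 4
  1, 2, 3, 3, 4, 5, 5
  1, 2, 3, 3, 4, 5, 6
  1, 2, 3, 4, 5, 6, 7

second differences of R give the permutation w = (6, 5, 1, 3, 2, 7, 4).

ℓ(w)=11; the 4 essential cells (i,j,r):

[(1, 5, 0), (2, 4, 0), (4, 2, 1), (6, 4, 3)]


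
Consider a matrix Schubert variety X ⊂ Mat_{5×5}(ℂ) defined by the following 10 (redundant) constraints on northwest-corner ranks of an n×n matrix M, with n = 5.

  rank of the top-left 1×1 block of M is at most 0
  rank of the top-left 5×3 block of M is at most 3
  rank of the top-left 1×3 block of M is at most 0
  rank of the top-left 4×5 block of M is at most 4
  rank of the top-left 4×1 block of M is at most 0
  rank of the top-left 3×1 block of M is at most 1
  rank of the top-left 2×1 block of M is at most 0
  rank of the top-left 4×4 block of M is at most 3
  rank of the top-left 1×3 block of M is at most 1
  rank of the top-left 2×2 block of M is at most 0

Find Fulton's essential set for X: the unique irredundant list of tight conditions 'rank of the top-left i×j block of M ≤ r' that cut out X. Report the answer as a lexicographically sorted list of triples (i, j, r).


The tightest implied rank at each (i,j), from the 10 conditions:

  row 1: 0 | 0 | 0 | 1 | 1
  row 2: 0 | 0 | 1 | 2 | 2
  row 3: 0 | 1 | 2 | 3 | 3
  row 4: 0 | 1 | 2 | 3 | 4
  row 5: 1 | 2 | 3 | 4 | 5

second differences of R give the permutation w = (4, 3, 2, 5, 1).

D(w) has 7 cells with 3 SE-corners; essential set:

[(1, 3, 0), (2, 2, 0), (4, 1, 0)]


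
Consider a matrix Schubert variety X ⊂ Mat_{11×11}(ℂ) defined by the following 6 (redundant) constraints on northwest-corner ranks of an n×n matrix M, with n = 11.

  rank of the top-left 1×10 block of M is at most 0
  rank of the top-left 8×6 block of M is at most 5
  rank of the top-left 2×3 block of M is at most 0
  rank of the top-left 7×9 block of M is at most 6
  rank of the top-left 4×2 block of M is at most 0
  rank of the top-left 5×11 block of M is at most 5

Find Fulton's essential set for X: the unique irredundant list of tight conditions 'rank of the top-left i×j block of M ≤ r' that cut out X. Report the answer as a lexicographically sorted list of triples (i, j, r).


The tightest implied rank at each (i,j), from the 6 conditions:

  R[1]: 0, 0, 0, 0, 0, 0, 0, 0, 0, 0, 1
  R[2]: 0, 0, 0, 1, 1, 1, 1, 1, 1, 1, 2
  R[3]: 0, 0, 1, 2, 2, 2, 2, 2, 2, 2, 3
  R[4]: 0, 0, 1, 2, 3, 3, 3, 3, 3, 3, 4
  R[5]: 1, 1, 2, 3, 4, 4, 4, 4, 4, 4, 5
  R[6]: 1, 2, 3, 4, 5, 5, 5, 5, 5, 5, 6
  R[7]: 1, 2, 3, 4, 5, 5, 6, 6, 6, 6, 7
  R[8]: 1, 2, 3, 4, 5, 5, 6, 7, 7, 7, 8
  R[9]: 1, 2, 3, 4, 5, 6, 7, 8, 8, 8, 9
  R[10]: 1, 2, 3, 4, 5, 6, 7, 8, 9, 9, 10
  R[11]: 1, 2, 3, 4, 5, 6, 7, 8, 9, 10, 11

the unique w with this rank table is (11, 4, 3, 5, 1, 2, 7, 8, 6, 9, 10).

D(w) has 19 cells with 4 SE-corners; essential set:

[(1, 10, 0), (2, 3, 0), (4, 2, 0), (8, 6, 5)]


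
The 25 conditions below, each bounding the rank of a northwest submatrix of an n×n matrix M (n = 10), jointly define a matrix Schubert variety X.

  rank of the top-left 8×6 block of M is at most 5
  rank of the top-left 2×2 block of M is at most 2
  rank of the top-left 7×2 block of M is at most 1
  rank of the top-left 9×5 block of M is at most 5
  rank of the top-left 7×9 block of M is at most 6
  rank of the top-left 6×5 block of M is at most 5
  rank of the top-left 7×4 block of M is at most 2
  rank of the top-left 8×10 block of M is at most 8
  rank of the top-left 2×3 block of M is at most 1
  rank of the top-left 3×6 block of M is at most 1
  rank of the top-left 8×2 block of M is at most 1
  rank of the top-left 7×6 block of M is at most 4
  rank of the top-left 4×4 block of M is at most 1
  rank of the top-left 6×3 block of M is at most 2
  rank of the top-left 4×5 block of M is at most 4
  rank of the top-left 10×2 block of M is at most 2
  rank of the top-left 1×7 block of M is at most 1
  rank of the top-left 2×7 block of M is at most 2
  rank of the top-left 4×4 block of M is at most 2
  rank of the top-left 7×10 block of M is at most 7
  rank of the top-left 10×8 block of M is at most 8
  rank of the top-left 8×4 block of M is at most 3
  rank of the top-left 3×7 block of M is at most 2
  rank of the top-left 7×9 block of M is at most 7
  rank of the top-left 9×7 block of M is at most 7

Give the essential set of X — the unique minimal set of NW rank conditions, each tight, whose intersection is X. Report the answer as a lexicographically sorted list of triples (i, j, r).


Recovering R(i,j) via the rank-extension bound from the 25 conditions:

  row 1: 1  1  1  1  1  1  1  1  1  1
  row 2: 1  1  1  1  1  1  2  2  2  2
  row 3: 1  1  1  1  1  1  2  3  3  3
  row 4: 1  1  1  1  2  2  3  4  4  4
  row 5: 1  1  2  2  3  3  4  5  5  5
  row 6: 1  1  2  2  3  4  5  6  6  6
  row 7: 1  1  2  2  3  4  5  6  6  7
  row 8: 1  1  2  3  4  5  6  7  7  8
  row 9: 1  2  3  4  5  6  7  8  8  9
  row 10: 1  2  3  4  5  6  7  8  9  10

second differences of R give the permutation w = (1, 7, 8, 5, 3, 6, 10, 4, 2, 9).

|D(w)|=20, |Ess(w)|=5:

[(3, 6, 1), (4, 4, 1), (7, 4, 2), (7, 9, 6), (8, 2, 1)]


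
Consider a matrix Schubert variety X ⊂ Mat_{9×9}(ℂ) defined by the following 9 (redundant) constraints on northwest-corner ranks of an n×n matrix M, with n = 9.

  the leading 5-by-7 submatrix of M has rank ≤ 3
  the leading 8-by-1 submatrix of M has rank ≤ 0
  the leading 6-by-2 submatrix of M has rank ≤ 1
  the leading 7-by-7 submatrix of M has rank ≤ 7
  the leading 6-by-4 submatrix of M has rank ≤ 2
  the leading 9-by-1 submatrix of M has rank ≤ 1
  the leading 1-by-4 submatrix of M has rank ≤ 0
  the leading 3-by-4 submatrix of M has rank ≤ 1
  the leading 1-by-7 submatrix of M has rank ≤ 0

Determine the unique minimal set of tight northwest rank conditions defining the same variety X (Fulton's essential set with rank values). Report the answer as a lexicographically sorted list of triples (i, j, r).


Reconstructing r_w from the 9 given conditions:

  R[1]: 0  0  0  0  0  0  0  1  1
  R[2]: 0  1  1  1  1  1  1  2  2
  R[3]: 0  1  1  1  2  2  2  3  3
  R[4]: 0  1  2  2  3  3  3  4  4
  R[5]: 0  1  2  2  3  3  3  4  5
  R[6]: 0  1  2  2  3  4  4  5  6
  R[7]: 0  1  2  3  4  5  5  6  7
  R[8]: 0  1  2  3  4  5  6  7  8
  R[9]: 1  2  3  4  5  6  7  8  9

so w = (8, 2, 5, 3, 9, 6, 4, 7, 1).

Fulton essential set (5 of the 20 Rothe cells):

[(1, 7, 0), (3, 4, 1), (5, 7, 3), (6, 4, 2), (8, 1, 0)]


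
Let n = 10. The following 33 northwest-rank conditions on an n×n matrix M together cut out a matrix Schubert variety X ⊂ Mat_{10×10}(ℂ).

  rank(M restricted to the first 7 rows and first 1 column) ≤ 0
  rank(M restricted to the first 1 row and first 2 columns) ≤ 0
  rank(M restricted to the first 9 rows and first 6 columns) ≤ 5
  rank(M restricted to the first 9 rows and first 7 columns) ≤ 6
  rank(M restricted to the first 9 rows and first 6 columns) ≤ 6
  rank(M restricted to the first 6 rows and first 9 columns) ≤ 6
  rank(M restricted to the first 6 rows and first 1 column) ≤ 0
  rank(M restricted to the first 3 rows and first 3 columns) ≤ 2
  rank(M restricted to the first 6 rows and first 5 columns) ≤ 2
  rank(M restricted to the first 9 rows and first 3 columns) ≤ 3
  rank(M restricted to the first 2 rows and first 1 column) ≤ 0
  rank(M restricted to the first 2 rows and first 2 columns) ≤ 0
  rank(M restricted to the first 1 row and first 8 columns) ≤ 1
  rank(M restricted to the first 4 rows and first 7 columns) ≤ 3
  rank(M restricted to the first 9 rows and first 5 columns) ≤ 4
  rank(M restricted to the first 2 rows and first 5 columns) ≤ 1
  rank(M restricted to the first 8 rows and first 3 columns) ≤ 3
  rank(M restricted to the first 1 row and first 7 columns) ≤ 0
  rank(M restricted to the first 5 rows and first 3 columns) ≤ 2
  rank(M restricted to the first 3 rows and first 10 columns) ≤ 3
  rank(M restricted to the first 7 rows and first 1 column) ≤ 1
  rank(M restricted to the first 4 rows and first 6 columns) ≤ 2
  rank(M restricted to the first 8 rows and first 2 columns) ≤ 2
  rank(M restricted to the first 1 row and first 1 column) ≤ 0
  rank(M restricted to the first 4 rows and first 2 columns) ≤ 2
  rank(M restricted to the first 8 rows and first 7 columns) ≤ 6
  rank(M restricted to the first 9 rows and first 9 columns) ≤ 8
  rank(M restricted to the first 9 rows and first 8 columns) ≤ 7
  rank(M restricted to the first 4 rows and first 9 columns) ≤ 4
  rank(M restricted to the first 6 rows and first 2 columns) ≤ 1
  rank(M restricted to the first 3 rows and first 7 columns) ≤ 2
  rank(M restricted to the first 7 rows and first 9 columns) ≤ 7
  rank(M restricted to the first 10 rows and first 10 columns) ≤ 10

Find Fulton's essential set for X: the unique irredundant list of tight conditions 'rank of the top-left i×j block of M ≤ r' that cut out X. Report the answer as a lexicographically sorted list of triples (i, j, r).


Propagating the 33 rank bounds to every northwest block:

  i=1: 0 0 0 0 0 0 0 1 1 1
  i=2: 0 0 1 1 1 1 1 2 2 2
  i=3: 0 1 2 2 2 2 2 3 3 3
  i=4: 0 1 2 2 2 2 3 4 4 4
  i=5: 0 1 2 2 2 3 4 5 5 5
  i=6: 0 1 2 2 2 3 4 5 6 6
  i=7: 0 1 2 3 3 4 5 6 7 7
  i=8: 1 2 3 4 4 5 6 7 8 8
  i=9: 1 2 3 4 4 5 6 7 8 9
  i=10: 1 2 3 4 5 6 7 8 9 10

giving w = (8, 3, 2, 7, 6, 9, 4, 1, 10, 5) via Δ²R.

Fulton essential set (6 of the 22 Rothe cells):

[(1, 7, 0), (2, 2, 0), (4, 6, 2), (6, 5, 2), (7, 1, 0), (9, 5, 4)]
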